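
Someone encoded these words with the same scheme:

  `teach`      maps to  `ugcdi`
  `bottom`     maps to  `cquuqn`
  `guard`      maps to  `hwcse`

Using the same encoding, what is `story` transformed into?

tuqsz

The shift depends on letter class: consonant t→u is +1, but vowel e→g is +2. The rule splits by letter class: vowels +2, consonants +1.
Applying it to story: s(cons)+1=t, t(cons)+1=u, o(vowel)+2=q, r(cons)+1=s, y(cons)+1=z.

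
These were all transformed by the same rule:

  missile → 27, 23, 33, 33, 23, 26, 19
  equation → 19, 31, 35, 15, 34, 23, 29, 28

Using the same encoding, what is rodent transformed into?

m is letter #13 and maps to 27: an offset of 14. The number is (letter's place in the alphabet, a=1) + 14.
Applying it to rodent: r=18→32, o=15→29, d=4→18, e=5→19, n=14→28, t=20→34.

32, 29, 18, 19, 28, 34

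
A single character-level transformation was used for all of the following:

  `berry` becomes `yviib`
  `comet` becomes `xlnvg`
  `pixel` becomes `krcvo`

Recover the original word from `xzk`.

cap

Each pair mirrors across the alphabet (b↔y, e↔v, r↔i): positions sum to 25. Each letter is replaced by its mirror in the alphabet: a↔z, b↔y, c↔x, and so on (the Atbash cipher).
Undoing it on xzk: x↔c, z↔a, k↔p.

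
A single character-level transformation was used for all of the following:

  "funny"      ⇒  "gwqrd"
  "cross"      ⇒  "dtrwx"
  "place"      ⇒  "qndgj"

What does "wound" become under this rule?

xqxri

In funny: f→g is +1, u→w is +2, n→q is +3, n→r is +4 — the shift increases by 1 each position. Each letter shifts forward by (position + 1), i.e. 1, 2, 3, … — the shift grows by one for each successive letter.
Applying it to wound: w+1=x, o+2=q, u+3=x, n+4=r, d+5=i.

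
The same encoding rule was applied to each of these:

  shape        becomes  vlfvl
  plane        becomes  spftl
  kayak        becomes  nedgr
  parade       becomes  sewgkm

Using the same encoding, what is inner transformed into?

The shift increases by 1 at each position, starting from +3: 3, 4, 5, ….
Applying it to inner: i+3=l, n+4=r, n+5=s, e+6=k, r+7=y.

lrsky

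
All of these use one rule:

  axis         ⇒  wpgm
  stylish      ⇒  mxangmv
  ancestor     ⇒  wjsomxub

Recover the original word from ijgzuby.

uniform

a(0)→w(22) and x(23)→p(15) fit y≡11x+22 (mod 26); the inverse of 11 mod 26 is 19. Treating letters as 0–25, the rule is x ↦ 11x + 22 (mod 26).
Reversing it on ijgzuby: i(8)→19·(8−22)≡20=u; j(9)→19·(9−22)≡13=n; g(6)→19·(6−22)≡8=i; z(25)→19·(25−22)≡5=f; u(20)→19·(20−22)≡14=o; b(1)→19·(1−22)≡17=r; y(24)→19·(24−22)≡12=m (all mod 26).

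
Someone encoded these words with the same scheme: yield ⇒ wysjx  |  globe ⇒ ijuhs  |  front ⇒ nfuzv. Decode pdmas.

phase

y(24)→w(22) and i(8)→y(24) fit y≡21x+12 (mod 26); the inverse of 21 mod 26 is 5. Treating letters as 0–25, the rule is x ↦ 21x + 12 (mod 26).
Reversing it on pdmas: p(15)→5·(15−12)≡15=p; d(3)→5·(3−12)≡7=h; m(12)→5·(12−12)≡0=a; a(0)→5·(0−12)≡18=s; s(18)→5·(18−12)≡4=e (all mod 26).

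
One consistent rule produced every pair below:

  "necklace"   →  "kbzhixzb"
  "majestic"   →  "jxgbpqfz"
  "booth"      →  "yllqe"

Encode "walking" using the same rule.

Compare letters: n→k is +23, e→b is +23, c→z is +23 — a constant shift. It's a constant shift of +23 (ROT23).
Applying it to walking: w+23=t, a+23=x, l+23=i, k+23=h, i+23=f, n+23=k, g+23=d.

txihfkd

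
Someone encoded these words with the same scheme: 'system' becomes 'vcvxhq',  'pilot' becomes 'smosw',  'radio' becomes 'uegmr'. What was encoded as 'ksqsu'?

honor

Shifts by position in system: pos 0: s→v (+3), pos 1: y→c (+4), pos 2: s→v (+3), pos 3: t→x (+4) — repeating every 2. The shifts repeat in a cycle of length 2: positions 0,1,… shift by +3, +4, then the pattern repeats.
Reversing it on ksqsu: k−3=h, s−4=o, q−3=n, s−4=o, u−3=r.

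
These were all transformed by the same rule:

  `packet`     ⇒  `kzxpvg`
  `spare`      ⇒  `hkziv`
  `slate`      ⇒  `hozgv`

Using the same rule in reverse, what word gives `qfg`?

jut

Each pair mirrors across the alphabet (p↔k, a↔z, c↔x): positions sum to 25. Letters are reflected about the middle of the alphabet (position → 25−position): Atbash.
Reversing it on qfg: q↔j, f↔u, g↔t.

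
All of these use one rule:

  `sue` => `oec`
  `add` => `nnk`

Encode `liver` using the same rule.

The output letters match the input read backwards, each shifted +10: sue reversed is eus. Two steps: reverse the string, then apply a Caesar shift of +10.
Applying it to liver: reverse → revil; then shift: r+10=b, e+10=o, v+10=f, i+10=s, l+10=v.

bofsv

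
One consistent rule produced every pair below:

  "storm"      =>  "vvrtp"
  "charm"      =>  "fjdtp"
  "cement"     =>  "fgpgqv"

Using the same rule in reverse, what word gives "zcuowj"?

Shifts by position in storm: pos 0: s→v (+3), pos 1: t→v (+2), pos 2: o→r (+3), pos 3: r→t (+2) — repeating every 2. The shifts repeat in a cycle of length 2: positions 0,1,… shift by +3, +2, then the pattern repeats.
Decoding zcuowj: z−3=w, c−2=a, u−3=r, o−2=m, w−3=t, j−2=h.

warmth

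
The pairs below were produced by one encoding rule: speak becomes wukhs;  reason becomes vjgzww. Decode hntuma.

dinner

In speak: s→w is +4, p→u is +5, e→k is +6, a→h is +7 — the shift increases by 1 each position. Each letter shifts forward by (position + 4), i.e. 4, 5, 6, … — the shift grows by one for each successive letter.
Reversing it on hntuma: h−4=d, n−5=i, t−6=n, u−7=n, m−8=e, a−9=r.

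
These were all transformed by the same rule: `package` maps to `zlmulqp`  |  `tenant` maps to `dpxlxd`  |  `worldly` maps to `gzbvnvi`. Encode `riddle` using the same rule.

The shift depends on letter class: consonant p→z is +10, but vowel a→l is +11. Vowels shift forward by 11 and consonants shift forward by 10.
Applying it to riddle: r(cons)+10=b, i(vowel)+11=t, d(cons)+10=n, d(cons)+10=n, l(cons)+10=v, e(vowel)+11=p.

btnnvp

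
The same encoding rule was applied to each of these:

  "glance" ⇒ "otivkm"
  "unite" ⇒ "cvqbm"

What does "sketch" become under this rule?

It's a constant shift of +8 (ROT8).
Applying it to sketch: s+8=a, k+8=s, e+8=m, t+8=b, c+8=k, h+8=p.

asmbkp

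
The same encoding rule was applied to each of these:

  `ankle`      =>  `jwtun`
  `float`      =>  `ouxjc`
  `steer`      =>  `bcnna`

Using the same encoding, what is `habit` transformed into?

Compare letters: a→j is +9, n→w is +9, k→t is +9 — a constant shift. It's a constant shift of +9 (ROT9).
On habit: h+9=q, a+9=j, b+9=k, i+9=r, t+9=c.

qjkrc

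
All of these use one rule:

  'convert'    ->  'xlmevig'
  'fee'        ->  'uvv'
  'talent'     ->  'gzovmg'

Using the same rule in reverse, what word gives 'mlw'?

Each pair mirrors across the alphabet (c↔x, o↔l, n↔m): positions sum to 25. This is the alphabet-reversal cipher (Atbash): a becomes z, b becomes y, etc.
Undoing it on mlw: m↔n, l↔o, w↔d.

nod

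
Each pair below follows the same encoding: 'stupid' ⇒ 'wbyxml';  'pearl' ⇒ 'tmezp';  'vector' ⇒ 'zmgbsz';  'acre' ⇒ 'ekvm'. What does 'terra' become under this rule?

xmvze

Shifts by position in stupid: pos 0: s→w (+4), pos 1: t→b (+8), pos 2: u→y (+4), pos 3: p→x (+8) — repeating every 2. The shifts repeat in a cycle of length 2: positions 0,1,… shift by +4, +8, then the pattern repeats.
Applying it to terra: t+4=x, e+8=m, r+4=v, r+8=z, a+4=e.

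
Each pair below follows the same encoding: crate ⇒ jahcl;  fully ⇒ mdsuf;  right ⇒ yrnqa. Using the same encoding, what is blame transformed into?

iuhvl

Shifts by position in crate: pos 0: c→j (+7), pos 1: r→a (+9), pos 2: a→h (+7), pos 3: t→c (+9) — repeating every 2. It's a Vigenère-style cipher with numeric key [7,9]: position i shifts by key[i mod 2].
Applying it to blame: b+7=i, l+9=u, a+7=h, m+9=v, e+7=l.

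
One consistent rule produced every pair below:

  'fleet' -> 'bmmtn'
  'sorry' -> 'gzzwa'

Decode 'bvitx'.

The output letters match the input read backwards, each shifted +8: fleet reversed is teelf. Two steps: reverse the string, then apply a Caesar shift of +8.
Decoding bvitx: shift back: b−8=t, v−8=n, i−8=a, t−8=l, x−8=p → tnalp; then reverse → plant.

plant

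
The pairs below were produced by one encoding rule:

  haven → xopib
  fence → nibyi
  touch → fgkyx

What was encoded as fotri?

table

h(7)→x(23) and a(0)→o(14) fit y≡5x+14 (mod 26); the inverse of 5 mod 26 is 21. Each letter's alphabet position (a=0..z=25) is mapped through 5·x+14 mod 26 — an affine cipher.
Undoing it on fotri: f(5)→21·(5−14)≡19=t; o(14)→21·(14−14)≡0=a; t(19)→21·(19−14)≡1=b; r(17)→21·(17−14)≡11=l; i(8)→21·(8−14)≡4=e (all mod 26).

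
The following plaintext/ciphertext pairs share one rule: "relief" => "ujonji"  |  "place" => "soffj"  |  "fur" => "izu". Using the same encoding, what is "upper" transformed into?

The shift depends on letter class: consonant r→u is +3, but vowel e→j is +5. The rule splits by letter class: vowels +5, consonants +3.
Applying it to upper: u(vowel)+5=z, p(cons)+3=s, p(cons)+3=s, e(vowel)+5=j, r(cons)+3=u.

zssju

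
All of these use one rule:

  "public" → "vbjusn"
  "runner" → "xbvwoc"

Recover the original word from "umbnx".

In public: p→v is +6, u→b is +7, b→j is +8, l→u is +9 — the shift increases by 1 each position. The shift increases by 1 at each position, starting from +6: 6, 7, 8, ….
Reversing it on umbnx: u−6=o, m−7=f, b−8=t, n−9=e, x−10=n.

often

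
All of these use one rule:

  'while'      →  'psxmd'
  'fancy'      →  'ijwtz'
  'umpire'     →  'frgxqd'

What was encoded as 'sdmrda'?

helmet

w(22)→p(15) and h(7)→s(18) fit y≡5x+9 (mod 26); the inverse of 5 mod 26 is 21. Each letter's alphabet position (a=0..z=25) is mapped through 5·x+9 mod 26 — an affine cipher.
Reversing it on sdmrda: s(18)→21·(18−9)≡7=h; d(3)→21·(3−9)≡4=e; m(12)→21·(12−9)≡11=l; r(17)→21·(17−9)≡12=m; d(3)→21·(3−9)≡4=e; a(0)→21·(0−9)≡19=t (all mod 26).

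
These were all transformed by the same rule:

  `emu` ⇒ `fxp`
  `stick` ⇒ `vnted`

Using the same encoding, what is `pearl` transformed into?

The output letters match the input read backwards, each shifted +11: emu reversed is ume. Read the word backwards and shift each letter +11.
Applying it to pearl: reverse → lraep; then shift: l+11=w, r+11=c, a+11=l, e+11=p, p+11=a.

wclpa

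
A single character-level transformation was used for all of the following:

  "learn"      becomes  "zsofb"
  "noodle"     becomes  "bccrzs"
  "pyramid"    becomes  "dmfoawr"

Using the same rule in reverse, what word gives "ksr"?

Compare letters: l→z is +14, e→s is +14, a→o is +14 — a constant shift. Every letter moves 14 places later in the alphabet, wrapping around z→a.
Reversing it on ksr: k−14=w, s−14=e, r−14=d.

wed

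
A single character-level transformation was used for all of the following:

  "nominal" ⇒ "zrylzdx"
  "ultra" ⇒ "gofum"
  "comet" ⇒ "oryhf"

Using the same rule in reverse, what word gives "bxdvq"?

purse

Shifts by position in nominal: pos 0: n→z (+12), pos 1: o→r (+3), pos 2: m→y (+12), pos 3: i→l (+3) — repeating every 2. A repeating key of period 2 is used — shifts +12, +3 over and over.
Undoing it on bxdvq: b−12=p, x−3=u, d−12=r, v−3=s, q−12=e.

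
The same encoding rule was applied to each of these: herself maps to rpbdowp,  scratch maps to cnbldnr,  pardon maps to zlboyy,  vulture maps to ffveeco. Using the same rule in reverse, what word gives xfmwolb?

Shifts by position in herself: pos 0: h→r (+10), pos 1: e→p (+11), pos 2: r→b (+10), pos 3: s→d (+11) — repeating every 2. It's a Vigenère-style cipher with numeric key [10,11]: position i shifts by key[i mod 2].
Decoding xfmwolb: x−10=n, f−11=u, m−10=c, w−11=l, o−10=e, l−11=a, b−10=r.

nuclear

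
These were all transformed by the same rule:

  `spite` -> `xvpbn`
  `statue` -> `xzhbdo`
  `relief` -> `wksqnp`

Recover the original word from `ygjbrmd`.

Letter i (0-indexed) is shifted by i+5, so successive shifts are 5, 6, 7, ….
Reversing it on ygjbrmd: y−5=t, g−6=a, j−7=c, b−8=t, r−9=i, m−10=c, d−11=s.

tactics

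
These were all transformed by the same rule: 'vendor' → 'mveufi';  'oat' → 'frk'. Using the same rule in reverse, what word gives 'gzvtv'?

Compare letters: v→m is +17, e→v is +17, n→e is +17 — a constant shift. Every letter moves 17 places later in the alphabet, wrapping around z→a.
Reversing it on gzvtv: g−17=p, z−17=i, v−17=e, t−17=c, v−17=e.

piece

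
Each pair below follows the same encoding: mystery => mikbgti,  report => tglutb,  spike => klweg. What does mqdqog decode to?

manage

Treating letters as 0–25, the rule is x ↦ 17x + 16 (mod 26).
Undoing it on mqdqog: m(12)→23·(12−16)≡12=m; q(16)→23·(16−16)≡0=a; d(3)→23·(3−16)≡13=n; q(16)→23·(16−16)≡0=a; o(14)→23·(14−16)≡6=g; g(6)→23·(6−16)≡4=e (all mod 26).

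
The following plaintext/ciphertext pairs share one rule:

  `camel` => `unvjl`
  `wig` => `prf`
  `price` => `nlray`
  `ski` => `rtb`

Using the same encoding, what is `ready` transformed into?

The word is reversed, then every letter is shifted forward by 9.
On ready: reverse → ydaer; then shift: y+9=h, d+9=m, a+9=j, e+9=n, r+9=a.

hmjna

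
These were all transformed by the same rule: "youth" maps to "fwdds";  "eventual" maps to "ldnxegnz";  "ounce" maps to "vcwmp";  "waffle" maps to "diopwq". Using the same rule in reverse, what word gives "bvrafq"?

unique

In youth: y→f is +7, o→w is +8, u→d is +9, t→d is +10 — the shift increases by 1 each position. The shift increases by 1 at each position, starting from +7: 7, 8, 9, ….
Reversing it on bvrafq: b−7=u, v−8=n, r−9=i, a−10=q, f−11=u, q−12=e.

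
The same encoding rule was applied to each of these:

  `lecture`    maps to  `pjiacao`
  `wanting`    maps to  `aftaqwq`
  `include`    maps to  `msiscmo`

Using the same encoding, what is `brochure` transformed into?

In lecture: l→p is +4, e→j is +5, c→i is +6, t→a is +7 — the shift increases by 1 each position. The shift increases by 1 at each position, starting from +4: 4, 5, 6, ….
Applying it to brochure: b+4=f, r+5=w, o+6=u, c+7=j, h+8=p, u+9=d, r+10=b, e+11=p.

fwujpdbp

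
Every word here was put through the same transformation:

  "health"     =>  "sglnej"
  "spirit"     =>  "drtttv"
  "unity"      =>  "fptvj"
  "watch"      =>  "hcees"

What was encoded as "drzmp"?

spoke

Shifts by position in health: pos 0: h→s (+11), pos 1: e→g (+2), pos 2: a→l (+11), pos 3: l→n (+2) — repeating every 2. The shifts repeat in a cycle of length 2: positions 0,1,… shift by +11, +2, then the pattern repeats.
Reversing it on drzmp: d−11=s, r−2=p, z−11=o, m−2=k, p−11=e.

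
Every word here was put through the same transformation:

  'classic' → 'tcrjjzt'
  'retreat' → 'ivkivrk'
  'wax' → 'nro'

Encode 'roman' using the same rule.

ifdre

Compare letters: c→t is +17, l→c is +17, a→r is +17 — a constant shift. This is a Caesar cipher with shift 17.
For roman: r+17=i, o+17=f, m+17=d, a+17=r, n+17=e.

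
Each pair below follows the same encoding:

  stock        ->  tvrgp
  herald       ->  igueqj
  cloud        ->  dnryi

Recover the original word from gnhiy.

fleet

In stock: s→t is +1, t→v is +2, o→r is +3, c→g is +4 — the shift increases by 1 each position. The shift increases by 1 at each position, starting from +1: 1, 2, 3, ….
Undoing it on gnhiy: g−1=f, n−2=l, h−3=e, i−4=e, y−5=t.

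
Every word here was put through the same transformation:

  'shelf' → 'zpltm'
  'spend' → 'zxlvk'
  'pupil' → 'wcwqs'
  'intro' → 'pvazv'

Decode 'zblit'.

steam

Shifts by position in shelf: pos 0: s→z (+7), pos 1: h→p (+8), pos 2: e→l (+7), pos 3: l→t (+8) — repeating every 2. It's a Vigenère-style cipher with numeric key [7,8]: position i shifts by key[i mod 2].
Reversing it on zblit: z−7=s, b−8=t, l−7=e, i−8=a, t−7=m.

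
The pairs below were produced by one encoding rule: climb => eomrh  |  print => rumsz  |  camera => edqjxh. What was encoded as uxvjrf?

In climb: c→e is +2, l→o is +3, i→m is +4, m→r is +5 — the shift increases by 1 each position. The shift increases by 1 at each position, starting from +2: 2, 3, 4, ….
Reversing it on uxvjrf: u−2=s, x−3=u, v−4=r, j−5=e, r−6=l, f−7=y.

surely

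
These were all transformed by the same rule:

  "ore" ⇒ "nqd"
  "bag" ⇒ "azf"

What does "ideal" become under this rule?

hcdzk

Compare letters: o→n is +25, r→q is +25, e→d is +25 — a constant shift. It's a constant shift of +25 (ROT25).
On ideal: i+25=h, d+25=c, e+25=d, a+25=z, l+25=k.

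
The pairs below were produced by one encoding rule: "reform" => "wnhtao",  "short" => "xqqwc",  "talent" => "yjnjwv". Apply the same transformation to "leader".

Shifts by position in reform: pos 0: r→w (+5), pos 1: e→n (+9), pos 2: f→h (+2), pos 3: o→t (+5), pos 4: r→a (+9), pos 5: m→o (+2) — repeating every 3. The shifts repeat in a cycle of length 3: positions 0,1,… shift by +5, +9, +2, then the pattern repeats.
Applying it to leader: l+5=q, e+9=n, a+2=c, d+5=i, e+9=n, r+2=t.

qncint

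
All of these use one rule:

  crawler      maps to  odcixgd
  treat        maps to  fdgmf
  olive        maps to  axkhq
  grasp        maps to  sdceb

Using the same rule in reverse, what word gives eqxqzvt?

seventh

It's a Vigenère-style cipher with numeric key [12,12,2]: position i shifts by key[i mod 3].
Decoding eqxqzvt: e−12=s, q−12=e, x−2=v, q−12=e, z−12=n, v−2=t, t−12=h.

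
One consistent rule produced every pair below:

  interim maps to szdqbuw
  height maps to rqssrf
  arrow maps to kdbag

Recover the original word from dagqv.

Shifts by position in interim: pos 0: i→s (+10), pos 1: n→z (+12), pos 2: t→d (+10), pos 3: e→q (+12) — repeating every 2. The shifts repeat in a cycle of length 2: positions 0,1,… shift by +10, +12, then the pattern repeats.
Reversing it on dagqv: d−10=t, a−12=o, g−10=w, q−12=e, v−10=l.

towel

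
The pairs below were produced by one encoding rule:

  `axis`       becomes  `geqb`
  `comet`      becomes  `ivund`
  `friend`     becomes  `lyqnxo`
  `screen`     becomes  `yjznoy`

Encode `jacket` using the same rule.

phktoe

In axis: a→g is +6, x→e is +7, i→q is +8, s→b is +9 — the shift increases by 1 each position. Letter i (0-indexed) is shifted by i+6, so successive shifts are 6, 7, 8, ….
On jacket: j+6=p, a+7=h, c+8=k, k+9=t, e+10=o, t+11=e.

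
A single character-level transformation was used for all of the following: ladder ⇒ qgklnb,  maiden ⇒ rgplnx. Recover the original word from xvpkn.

spice

In ladder: l→q is +5, a→g is +6, d→k is +7, d→l is +8 — the shift increases by 1 each position. The shift increases by 1 at each position, starting from +5: 5, 6, 7, ….
Reversing it on xvpkn: x−5=s, v−6=p, p−7=i, k−8=c, n−9=e.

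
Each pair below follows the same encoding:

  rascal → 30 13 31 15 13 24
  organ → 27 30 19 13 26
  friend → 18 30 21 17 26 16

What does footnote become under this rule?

18 27 27 32 26 27 32 17

r is letter #18 and maps to 30: an offset of 12. Letters become their 1-based position plus 12 (so a→13, b→14, …).
For footnote: f=6→18, o=15→27, o=15→27, t=20→32, n=14→26, o=15→27, t=20→32, e=5→17.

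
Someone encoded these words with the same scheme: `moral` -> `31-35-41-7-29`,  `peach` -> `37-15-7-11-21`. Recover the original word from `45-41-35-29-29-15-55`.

m(#13)→31 and o(#15)→35: differences scale by 2, so n = 2·pos + 5. The formula is n = 2×(alphabet index, a=1) + 5.
Reversing it on 45-41-35-29-29-15-55: 45→(45−5)÷2=20=t, 41→(41−5)÷2=18=r, 35→(35−5)÷2=15=o, 29→(29−5)÷2=12=l, 29→(29−5)÷2=12=l, 15→(15−5)÷2=5=e, 55→(55−5)÷2=25=y.

trolley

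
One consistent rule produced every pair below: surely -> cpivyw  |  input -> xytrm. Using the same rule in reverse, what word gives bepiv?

relax

Read the word backwards and shift each letter +4.
Reversing it on bepiv: shift back: b−4=x, e−4=a, p−4=l, i−4=e, v−4=r → xaler; then reverse → relax.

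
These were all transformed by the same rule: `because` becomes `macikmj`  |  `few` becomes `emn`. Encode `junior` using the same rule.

zwqvcr

Two steps: reverse the string, then apply a Caesar shift of +8.
On junior: reverse → roinuj; then shift: r+8=z, o+8=w, i+8=q, n+8=v, u+8=c, j+8=r.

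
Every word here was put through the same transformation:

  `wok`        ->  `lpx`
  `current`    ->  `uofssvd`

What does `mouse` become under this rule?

Two steps: reverse the string, then apply a Caesar shift of +1.
On mouse: reverse → esuom; then shift: e+1=f, s+1=t, u+1=v, o+1=p, m+1=n.

ftvpn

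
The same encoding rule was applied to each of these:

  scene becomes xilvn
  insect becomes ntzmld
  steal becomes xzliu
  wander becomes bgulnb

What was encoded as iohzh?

diary

In scene: s→x is +5, c→i is +6, e→l is +7, n→v is +8 — the shift increases by 1 each position. The shift increases by 1 at each position, starting from +5: 5, 6, 7, ….
Decoding iohzh: i−5=d, o−6=i, h−7=a, z−8=r, h−9=y.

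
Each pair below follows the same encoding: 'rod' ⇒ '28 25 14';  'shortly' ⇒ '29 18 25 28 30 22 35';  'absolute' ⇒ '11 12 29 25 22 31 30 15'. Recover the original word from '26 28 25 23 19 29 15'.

r is letter #18 and maps to 28: an offset of 10. The number is (letter's place in the alphabet, a=1) + 10.
Reversing it on 26 28 25 23 19 29 15: 26→(26−10)÷1=16=p, 28→(28−10)÷1=18=r, 25→(25−10)÷1=15=o, 23→(23−10)÷1=13=m, 19→(19−10)÷1=9=i, 29→(29−10)÷1=19=s, 15→(15−10)÷1=5=e.

promise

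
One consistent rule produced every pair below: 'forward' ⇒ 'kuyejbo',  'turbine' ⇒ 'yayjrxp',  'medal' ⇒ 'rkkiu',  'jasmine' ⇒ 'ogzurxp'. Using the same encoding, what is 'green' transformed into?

lxlmw

In forward: f→k is +5, o→u is +6, r→y is +7, w→e is +8 — the shift increases by 1 each position. Letter i (0-indexed) is shifted by i+5, so successive shifts are 5, 6, 7, ….
Applying it to green: g+5=l, r+6=x, e+7=l, e+8=m, n+9=w.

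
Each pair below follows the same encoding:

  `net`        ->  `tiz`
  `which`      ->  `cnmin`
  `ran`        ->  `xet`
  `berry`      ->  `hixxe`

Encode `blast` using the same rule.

hreyz

The shift depends on letter class: consonant n→t is +6, but vowel e→i is +4. Two shifts are in play — +4 for a/e/i/o/u, +6 for every other letter.
For blast: b(cons)+6=h, l(cons)+6=r, a(vowel)+4=e, s(cons)+6=y, t(cons)+6=z.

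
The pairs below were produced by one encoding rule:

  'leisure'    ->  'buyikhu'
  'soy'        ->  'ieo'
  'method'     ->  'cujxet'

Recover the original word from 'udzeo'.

Compare letters: l→b is +16, e→u is +16, i→y is +16 — a constant shift. Every letter moves 16 places later in the alphabet, wrapping around z→a.
Undoing it on udzeo: u−16=e, d−16=n, z−16=j, e−16=o, o−16=y.

enjoy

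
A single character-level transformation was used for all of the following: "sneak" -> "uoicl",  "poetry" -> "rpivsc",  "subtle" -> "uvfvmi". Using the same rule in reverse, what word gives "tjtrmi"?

ripple

Shifts by position in sneak: pos 0: s→u (+2), pos 1: n→o (+1), pos 2: e→i (+4), pos 3: a→c (+2), pos 4: k→l (+1) — repeating every 3. The shifts repeat in a cycle of length 3: positions 0,1,… shift by +2, +1, +4, then the pattern repeats.
Undoing it on tjtrmi: t−2=r, j−1=i, t−4=p, r−2=p, m−1=l, i−4=e.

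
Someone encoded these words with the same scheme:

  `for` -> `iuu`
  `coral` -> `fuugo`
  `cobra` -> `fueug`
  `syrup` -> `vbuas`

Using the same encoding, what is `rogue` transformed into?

uujak

The shift depends on letter class: consonant f→i is +3, but vowel o→u is +6. The rule splits by letter class: vowels +6, consonants +3.
On rogue: r(cons)+3=u, o(vowel)+6=u, g(cons)+3=j, u(vowel)+6=a, e(vowel)+6=k.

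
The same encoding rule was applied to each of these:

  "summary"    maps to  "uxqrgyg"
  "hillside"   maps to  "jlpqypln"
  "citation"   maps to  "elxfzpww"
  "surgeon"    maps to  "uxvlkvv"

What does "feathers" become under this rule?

hheynlzb

In summary: s→u is +2, u→x is +3, m→q is +4, m→r is +5 — the shift increases by 1 each position. Letter i (0-indexed) is shifted by i+2, so successive shifts are 2, 3, 4, ….
Applying it to feathers: f+2=h, e+3=h, a+4=e, t+5=y, h+6=n, e+7=l, r+8=z, s+9=b.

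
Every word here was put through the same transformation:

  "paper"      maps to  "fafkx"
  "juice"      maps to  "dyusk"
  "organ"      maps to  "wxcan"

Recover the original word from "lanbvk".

This is an affine cipher: with a=0,…,z=25, each position x becomes (9x+0) mod 26.
Reversing it on lanbvk: l(11)→3·(11−0)≡7=h; a(0)→3·(0−0)≡0=a; n(13)→3·(13−0)≡13=n; b(1)→3·(1−0)≡3=d; v(21)→3·(21−0)≡11=l; k(10)→3·(10−0)≡4=e (all mod 26).

handle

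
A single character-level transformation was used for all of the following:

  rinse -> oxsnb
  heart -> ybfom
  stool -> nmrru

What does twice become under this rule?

This is an affine cipher: with a=0,…,z=25, each position x becomes (25x+5) mod 26.
On twice: t(19)→25·19+5≡12=m; w(22)→25·22+5≡9=j; i(8)→25·8+5≡23=x; c(2)→25·2+5≡3=d; e(4)→25·4+5≡1=b (all mod 26).

mjxdb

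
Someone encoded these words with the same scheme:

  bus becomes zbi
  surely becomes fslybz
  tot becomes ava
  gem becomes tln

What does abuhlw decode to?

peanut

The word is reversed, then every letter is shifted forward by 7.
Reversing it on abuhlw: shift back: a−7=t, b−7=u, u−7=n, h−7=a, l−7=e, w−7=p → tunaep; then reverse → peanut.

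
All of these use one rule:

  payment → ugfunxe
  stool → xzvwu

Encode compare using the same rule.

In payment: p→u is +5, a→g is +6, y→f is +7, m→u is +8 — the shift increases by 1 each position. The shift increases by 1 at each position, starting from +5: 5, 6, 7, ….
Applying it to compare: c+5=h, o+6=u, m+7=t, p+8=x, a+9=j, r+10=b, e+11=p.

hutxjbp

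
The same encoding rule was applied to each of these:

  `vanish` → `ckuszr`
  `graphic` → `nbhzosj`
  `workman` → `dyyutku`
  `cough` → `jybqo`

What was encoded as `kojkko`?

Shifts by position in vanish: pos 0: v→c (+7), pos 1: a→k (+10), pos 2: n→u (+7), pos 3: i→s (+10) — repeating every 2. A repeating key of period 2 is used — shifts +7, +10 over and over.
Undoing it on kojkko: k−7=d, o−10=e, j−7=c, k−10=a, k−7=d, o−10=e.

decade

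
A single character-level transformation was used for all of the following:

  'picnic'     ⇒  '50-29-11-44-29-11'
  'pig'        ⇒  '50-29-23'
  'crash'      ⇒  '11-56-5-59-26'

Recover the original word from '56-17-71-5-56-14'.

The formula is n = 3×(alphabet index, a=1) + 2.
Decoding 56-17-71-5-56-14: 56→(56−2)÷3=18=r, 17→(17−2)÷3=5=e, 71→(71−2)÷3=23=w, 5→(5−2)÷3=1=a, 56→(56−2)÷3=18=r, 14→(14−2)÷3=4=d.

reward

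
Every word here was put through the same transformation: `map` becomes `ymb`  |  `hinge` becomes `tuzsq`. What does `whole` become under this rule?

Compare letters: m→y is +12, a→m is +12, p→b is +12 — a constant shift. It's a constant shift of +12 (ROT12).
On whole: w+12=i, h+12=t, o+12=a, l+12=x, e+12=q.

itaxq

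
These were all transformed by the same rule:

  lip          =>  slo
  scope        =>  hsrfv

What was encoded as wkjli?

Read the word backwards and shift each letter +3.
Undoing it on wkjli: shift back: w−3=t, k−3=h, j−3=g, l−3=i, i−3=f → thgif; then reverse → fight.

fight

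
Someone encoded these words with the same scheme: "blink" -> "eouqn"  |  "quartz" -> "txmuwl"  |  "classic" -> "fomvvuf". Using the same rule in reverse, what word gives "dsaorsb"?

apology

Shifts by position in blink: pos 0: b→e (+3), pos 1: l→o (+3), pos 2: i→u (+12), pos 3: n→q (+3), pos 4: k→n (+3) — repeating every 3. A repeating key of period 3 is used — shifts +3, +3, +12 over and over.
Reversing it on dsaorsb: d−3=a, s−3=p, a−12=o, o−3=l, r−3=o, s−12=g, b−3=y.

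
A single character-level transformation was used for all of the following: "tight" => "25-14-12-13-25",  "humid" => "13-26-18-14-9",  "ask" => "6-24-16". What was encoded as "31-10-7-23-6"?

Letters become their 1-based position plus 5 (so a→6, b→7, …).
Decoding 31-10-7-23-6: 31→(31−5)÷1=26=z, 10→(10−5)÷1=5=e, 7→(7−5)÷1=2=b, 23→(23−5)÷1=18=r, 6→(6−5)÷1=1=a.

zebra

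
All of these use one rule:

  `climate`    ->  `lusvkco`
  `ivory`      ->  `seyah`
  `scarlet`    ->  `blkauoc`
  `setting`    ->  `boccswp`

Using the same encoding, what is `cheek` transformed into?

lqoot

The shift depends on letter class: consonant c→l is +9, but vowel i→s is +10. Vowels shift forward by 10 and consonants shift forward by 9.
On cheek: c(cons)+9=l, h(cons)+9=q, e(vowel)+10=o, e(vowel)+10=o, k(cons)+9=t.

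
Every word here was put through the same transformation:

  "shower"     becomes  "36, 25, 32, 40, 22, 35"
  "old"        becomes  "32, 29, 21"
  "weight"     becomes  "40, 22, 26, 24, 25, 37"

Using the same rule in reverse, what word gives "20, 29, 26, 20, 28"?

s is letter #19 and maps to 36: an offset of 17. Letters become their 1-based position plus 17 (so a→18, b→19, …).
Reversing it on 20, 29, 26, 20, 28: 20→(20−17)÷1=3=c, 29→(29−17)÷1=12=l, 26→(26−17)÷1=9=i, 20→(20−17)÷1=3=c, 28→(28−17)÷1=11=k.

click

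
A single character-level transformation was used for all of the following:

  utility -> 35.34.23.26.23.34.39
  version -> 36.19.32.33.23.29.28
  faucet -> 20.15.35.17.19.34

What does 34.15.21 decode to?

tag

u is letter #21 and maps to 35: an offset of 14. Each letter is replaced by its alphabet position (a=1..z=26) + 14.
Undoing it on 34.15.21: 34→(34−14)÷1=20=t, 15→(15−14)÷1=1=a, 21→(21−14)÷1=7=g.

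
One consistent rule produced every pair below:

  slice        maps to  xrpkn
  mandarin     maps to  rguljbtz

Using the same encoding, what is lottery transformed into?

In slice: s→x is +5, l→r is +6, i→p is +7, c→k is +8 — the shift increases by 1 each position. Letter i (0-indexed) is shifted by i+5, so successive shifts are 5, 6, 7, ….
Applying it to lottery: l+5=q, o+6=u, t+7=a, t+8=b, e+9=n, r+10=b, y+11=j.

quabnbj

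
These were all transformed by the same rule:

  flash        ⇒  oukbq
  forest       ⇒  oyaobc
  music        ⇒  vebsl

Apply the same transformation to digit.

The shift depends on letter class: consonant f→o is +9, but vowel a→k is +10. The rule splits by letter class: vowels +10, consonants +9.
On digit: d(cons)+9=m, i(vowel)+10=s, g(cons)+9=p, i(vowel)+10=s, t(cons)+9=c.

mspsc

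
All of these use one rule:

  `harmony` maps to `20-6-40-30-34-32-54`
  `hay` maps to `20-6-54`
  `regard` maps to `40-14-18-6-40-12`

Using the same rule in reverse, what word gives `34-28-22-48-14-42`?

h(#8)→20 and a(#1)→6: differences scale by 2, so n = 2·pos + 4. The formula is n = 2×(alphabet index, a=1) + 4.
Reversing it on 34-28-22-48-14-42: 34→(34−4)÷2=15=o, 28→(28−4)÷2=12=l, 22→(22−4)÷2=9=i, 48→(48−4)÷2=22=v, 14→(14−4)÷2=5=e, 42→(42−4)÷2=19=s.

olives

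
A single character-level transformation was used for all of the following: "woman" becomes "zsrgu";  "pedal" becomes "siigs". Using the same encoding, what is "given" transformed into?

jmaku

Each letter shifts forward by (position + 3), i.e. 3, 4, 5, … — the shift grows by one for each successive letter.
For given: g+3=j, i+4=m, v+5=a, e+6=k, n+7=u.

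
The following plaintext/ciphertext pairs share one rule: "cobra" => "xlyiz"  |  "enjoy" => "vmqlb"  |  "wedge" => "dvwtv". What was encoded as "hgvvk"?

This is the alphabet-reversal cipher (Atbash): a becomes z, b becomes y, etc.
Reversing it on hgvvk: h↔s, g↔t, v↔e, v↔e, k↔p.

steep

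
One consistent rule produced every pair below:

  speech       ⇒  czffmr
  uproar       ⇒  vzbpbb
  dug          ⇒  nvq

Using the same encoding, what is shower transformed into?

crpgfb

The shift depends on letter class: consonant s→c is +10, but vowel e→f is +1. Vowels shift forward by 1 and consonants shift forward by 10.
On shower: s(cons)+10=c, h(cons)+10=r, o(vowel)+1=p, w(cons)+10=g, e(vowel)+1=f, r(cons)+10=b.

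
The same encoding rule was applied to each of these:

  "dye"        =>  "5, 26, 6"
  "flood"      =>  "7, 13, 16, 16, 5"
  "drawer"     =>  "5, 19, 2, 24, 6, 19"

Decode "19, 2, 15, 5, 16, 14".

d is letter #4 and maps to 5: an offset of 1. Letters become their 1-based position plus 1 (so a→2, b→3, …).
Reversing it on 19, 2, 15, 5, 16, 14: 19→(19−1)÷1=18=r, 2→(2−1)÷1=1=a, 15→(15−1)÷1=14=n, 5→(5−1)÷1=4=d, 16→(16−1)÷1=15=o, 14→(14−1)÷1=13=m.

random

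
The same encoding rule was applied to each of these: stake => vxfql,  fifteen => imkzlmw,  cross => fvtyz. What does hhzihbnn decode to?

educated

Letter i (0-indexed) is shifted by i+3, so successive shifts are 3, 4, 5, ….
Reversing it on hhzihbnn: h−3=e, h−4=d, z−5=u, i−6=c, h−7=a, b−8=t, n−9=e, n−10=d.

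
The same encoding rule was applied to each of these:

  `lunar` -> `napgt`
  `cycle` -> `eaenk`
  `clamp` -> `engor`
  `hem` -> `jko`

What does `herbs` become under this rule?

jktdu

The shift depends on letter class: consonant l→n is +2, but vowel u→a is +6. Two shifts are in play — +6 for a/e/i/o/u, +2 for every other letter.
Applying it to herbs: h(cons)+2=j, e(vowel)+6=k, r(cons)+2=t, b(cons)+2=d, s(cons)+2=u.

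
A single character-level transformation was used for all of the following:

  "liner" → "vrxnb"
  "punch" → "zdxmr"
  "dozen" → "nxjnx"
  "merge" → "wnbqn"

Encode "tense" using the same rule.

The shift depends on letter class: consonant l→v is +10, but vowel i→r is +9. Vowels shift forward by 9 and consonants shift forward by 10.
For tense: t(cons)+10=d, e(vowel)+9=n, n(cons)+10=x, s(cons)+10=c, e(vowel)+9=n.

dnxcn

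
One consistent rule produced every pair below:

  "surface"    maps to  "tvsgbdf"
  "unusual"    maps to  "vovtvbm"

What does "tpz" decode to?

Compare letters: s→t is +1, u→v is +1, r→s is +1 — a constant shift. Every letter moves 1 place later in the alphabet, wrapping around z→a.
Undoing it on tpz: t−1=s, p−1=o, z−1=y.

soy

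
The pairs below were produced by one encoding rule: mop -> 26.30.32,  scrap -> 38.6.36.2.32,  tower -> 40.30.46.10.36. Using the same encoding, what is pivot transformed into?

m(#13)→26 and o(#15)→30: differences scale by 2, so n = 2·pos + 0. Each letter becomes 2×(its alphabet position, a=1..z=26).
Applying it to pivot: p=16→32, i=9→18, v=22→44, o=15→30, t=20→40.

32.18.44.30.40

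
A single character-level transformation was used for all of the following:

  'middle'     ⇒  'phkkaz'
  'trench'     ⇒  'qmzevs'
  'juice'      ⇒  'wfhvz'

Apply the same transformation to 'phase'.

m(12)→p(15) and i(8)→h(7) fit y≡15x+17 (mod 26); the inverse of 15 mod 26 is 7. Each letter's alphabet position (a=0..z=25) is mapped through 15·x+17 mod 26 — an affine cipher.
On phase: p(15)→15·15+17≡8=i; h(7)→15·7+17≡18=s; a(0)→15·0+17≡17=r; s(18)→15·18+17≡1=b; e(4)→15·4+17≡25=z (all mod 26).

isrbz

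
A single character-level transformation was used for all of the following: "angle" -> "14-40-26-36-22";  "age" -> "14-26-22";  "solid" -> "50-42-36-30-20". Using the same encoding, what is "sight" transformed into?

The formula is n = 2×(alphabet index, a=1) + 12.
On sight: s=19→50, i=9→30, g=7→26, h=8→28, t=20→52.

50-30-26-28-52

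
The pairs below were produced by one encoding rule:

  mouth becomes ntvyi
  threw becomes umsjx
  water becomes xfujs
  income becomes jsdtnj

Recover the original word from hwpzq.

group

The shifts repeat in a cycle of length 2: positions 0,1,… shift by +1, +5, then the pattern repeats.
Decoding hwpzq: h−1=g, w−5=r, p−1=o, z−5=u, q−1=p.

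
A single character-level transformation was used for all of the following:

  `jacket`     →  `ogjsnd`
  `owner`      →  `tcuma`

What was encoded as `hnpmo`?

chief

In jacket: j→o is +5, a→g is +6, c→j is +7, k→s is +8 — the shift increases by 1 each position. Letter i (0-indexed) is shifted by i+5, so successive shifts are 5, 6, 7, ….
Reversing it on hnpmo: h−5=c, n−6=h, p−7=i, m−8=e, o−9=f.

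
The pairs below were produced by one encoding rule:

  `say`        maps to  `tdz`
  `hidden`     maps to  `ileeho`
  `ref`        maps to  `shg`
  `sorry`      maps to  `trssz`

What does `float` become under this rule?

The shift depends on letter class: consonant s→t is +1, but vowel a→d is +3. The rule splits by letter class: vowels +3, consonants +1.
For float: f(cons)+1=g, l(cons)+1=m, o(vowel)+3=r, a(vowel)+3=d, t(cons)+1=u.

gmrdu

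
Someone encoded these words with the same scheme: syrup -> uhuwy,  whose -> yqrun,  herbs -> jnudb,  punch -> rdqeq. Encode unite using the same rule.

wwlvn

Shifts by position in syrup: pos 0: s→u (+2), pos 1: y→h (+9), pos 2: r→u (+3), pos 3: u→w (+2), pos 4: p→y (+9) — repeating every 3. A repeating key of period 3 is used — shifts +2, +9, +3 over and over.
Applying it to unite: u+2=w, n+9=w, i+3=l, t+2=v, e+9=n.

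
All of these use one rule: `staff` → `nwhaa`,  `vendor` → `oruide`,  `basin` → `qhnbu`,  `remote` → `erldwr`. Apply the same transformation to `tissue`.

This is an affine cipher: with a=0,…,z=25, each position x becomes (9x+7) mod 26.
On tissue: t(19)→9·19+7≡22=w; i(8)→9·8+7≡1=b; s(18)→9·18+7≡13=n; s(18)→9·18+7≡13=n; u(20)→9·20+7≡5=f; e(4)→9·4+7≡17=r (all mod 26).

wbnnfr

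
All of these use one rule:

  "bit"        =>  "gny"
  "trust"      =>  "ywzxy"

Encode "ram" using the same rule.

Compare letters: b→g is +5, i→n is +5, t→y is +5 — a constant shift. This is a Caesar cipher with shift 5.
For ram: r+5=w, a+5=f, m+5=r.

wfr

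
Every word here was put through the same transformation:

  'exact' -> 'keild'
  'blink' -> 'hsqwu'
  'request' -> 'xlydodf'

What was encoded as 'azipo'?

usage

In exact: e→k is +6, x→e is +7, a→i is +8, c→l is +9 — the shift increases by 1 each position. Letter i (0-indexed) is shifted by i+6, so successive shifts are 6, 7, 8, ….
Undoing it on azipo: a−6=u, z−7=s, i−8=a, p−9=g, o−10=e.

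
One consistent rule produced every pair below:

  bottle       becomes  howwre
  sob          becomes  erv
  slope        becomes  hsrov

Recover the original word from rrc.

zoo

Two steps: reverse the string, then apply a Caesar shift of +3.
Undoing it on rrc: shift back: r−3=o, r−3=o, c−3=z → ooz; then reverse → zoo.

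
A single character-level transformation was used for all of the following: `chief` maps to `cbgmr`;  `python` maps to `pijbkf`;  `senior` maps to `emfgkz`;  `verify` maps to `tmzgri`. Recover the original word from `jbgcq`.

c(2)→c(2) and h(7)→b(1) fit y≡5x+18 (mod 26); the inverse of 5 mod 26 is 21. Each letter's alphabet position (a=0..z=25) is mapped through 5·x+18 mod 26 — an affine cipher.
Decoding jbgcq: j(9)→21·(9−18)≡19=t; b(1)→21·(1−18)≡7=h; g(6)→21·(6−18)≡8=i; c(2)→21·(2−18)≡2=c; q(16)→21·(16−18)≡10=k (all mod 26).

thick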